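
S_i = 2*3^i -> [2, 6, 18, 54, 162]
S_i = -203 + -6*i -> [-203, -209, -215, -221, -227]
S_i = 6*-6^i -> [6, -36, 216, -1296, 7776]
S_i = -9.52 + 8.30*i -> [-9.52, -1.22, 7.08, 15.38, 23.68]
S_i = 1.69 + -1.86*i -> [1.69, -0.17, -2.03, -3.89, -5.75]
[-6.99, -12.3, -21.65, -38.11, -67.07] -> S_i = -6.99*1.76^i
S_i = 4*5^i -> [4, 20, 100, 500, 2500]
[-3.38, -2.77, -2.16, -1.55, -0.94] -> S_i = -3.38 + 0.61*i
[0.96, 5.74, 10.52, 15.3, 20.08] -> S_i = 0.96 + 4.78*i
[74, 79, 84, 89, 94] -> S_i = 74 + 5*i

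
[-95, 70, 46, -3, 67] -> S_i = Random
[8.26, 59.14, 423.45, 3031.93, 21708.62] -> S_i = 8.26*7.16^i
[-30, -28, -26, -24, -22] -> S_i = -30 + 2*i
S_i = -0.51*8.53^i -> [-0.51, -4.35, -37.11, -316.53, -2700.02]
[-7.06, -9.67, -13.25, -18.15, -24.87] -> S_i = -7.06*1.37^i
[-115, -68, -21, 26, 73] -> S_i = -115 + 47*i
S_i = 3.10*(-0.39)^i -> [3.1, -1.21, 0.47, -0.18, 0.07]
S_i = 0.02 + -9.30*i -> [0.02, -9.28, -18.58, -27.88, -37.18]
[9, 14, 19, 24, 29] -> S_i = 9 + 5*i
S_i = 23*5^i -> [23, 115, 575, 2875, 14375]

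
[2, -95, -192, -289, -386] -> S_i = 2 + -97*i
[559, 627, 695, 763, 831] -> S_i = 559 + 68*i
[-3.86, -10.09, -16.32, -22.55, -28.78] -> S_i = -3.86 + -6.23*i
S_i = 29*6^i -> [29, 174, 1044, 6264, 37584]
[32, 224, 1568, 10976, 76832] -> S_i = 32*7^i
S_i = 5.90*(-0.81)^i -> [5.9, -4.78, 3.87, -3.14, 2.54]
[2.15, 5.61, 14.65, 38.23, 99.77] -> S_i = 2.15*2.61^i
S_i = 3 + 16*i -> [3, 19, 35, 51, 67]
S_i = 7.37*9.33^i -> [7.37, 68.76, 641.55, 5985.67, 55846.26]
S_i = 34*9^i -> [34, 306, 2754, 24786, 223074]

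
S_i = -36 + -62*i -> [-36, -98, -160, -222, -284]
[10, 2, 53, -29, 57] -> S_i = Random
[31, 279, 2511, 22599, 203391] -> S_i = 31*9^i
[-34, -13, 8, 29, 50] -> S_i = -34 + 21*i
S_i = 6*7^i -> [6, 42, 294, 2058, 14406]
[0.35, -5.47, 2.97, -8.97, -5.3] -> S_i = Random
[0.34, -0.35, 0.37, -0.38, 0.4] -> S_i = 0.34*(-1.04)^i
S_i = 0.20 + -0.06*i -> [0.2, 0.14, 0.08, 0.02, -0.04]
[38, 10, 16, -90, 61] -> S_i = Random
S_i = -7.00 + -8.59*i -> [-7.0, -15.59, -24.18, -32.77, -41.36]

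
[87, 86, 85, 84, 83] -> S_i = 87 + -1*i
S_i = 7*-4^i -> [7, -28, 112, -448, 1792]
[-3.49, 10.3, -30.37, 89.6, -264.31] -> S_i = -3.49*(-2.95)^i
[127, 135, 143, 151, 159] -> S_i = 127 + 8*i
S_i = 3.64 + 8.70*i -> [3.64, 12.34, 21.04, 29.74, 38.44]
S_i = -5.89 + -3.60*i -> [-5.89, -9.49, -13.09, -16.69, -20.29]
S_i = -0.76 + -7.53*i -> [-0.76, -8.29, -15.82, -23.35, -30.88]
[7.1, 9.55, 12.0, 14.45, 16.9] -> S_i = 7.10 + 2.45*i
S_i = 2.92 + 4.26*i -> [2.92, 7.18, 11.44, 15.7, 19.96]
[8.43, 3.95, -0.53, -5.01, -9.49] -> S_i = 8.43 + -4.48*i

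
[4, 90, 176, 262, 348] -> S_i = 4 + 86*i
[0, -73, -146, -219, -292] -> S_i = 0 + -73*i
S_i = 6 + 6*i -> [6, 12, 18, 24, 30]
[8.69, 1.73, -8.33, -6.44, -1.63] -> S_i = Random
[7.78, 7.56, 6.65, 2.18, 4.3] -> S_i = Random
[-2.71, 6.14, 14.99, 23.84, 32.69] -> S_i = -2.71 + 8.85*i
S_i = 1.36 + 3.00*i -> [1.36, 4.36, 7.36, 10.36, 13.36]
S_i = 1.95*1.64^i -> [1.95, 3.2, 5.24, 8.6, 14.11]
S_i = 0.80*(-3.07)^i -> [0.8, -2.46, 7.54, -23.15, 71.06]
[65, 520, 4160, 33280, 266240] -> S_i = 65*8^i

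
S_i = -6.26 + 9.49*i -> [-6.26, 3.23, 12.72, 22.21, 31.7]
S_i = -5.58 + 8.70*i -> [-5.58, 3.12, 11.82, 20.52, 29.22]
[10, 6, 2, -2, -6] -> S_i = 10 + -4*i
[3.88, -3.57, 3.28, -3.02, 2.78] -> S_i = 3.88*(-0.92)^i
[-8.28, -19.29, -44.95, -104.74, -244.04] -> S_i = -8.28*2.33^i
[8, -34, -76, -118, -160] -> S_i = 8 + -42*i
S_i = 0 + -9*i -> [0, -9, -18, -27, -36]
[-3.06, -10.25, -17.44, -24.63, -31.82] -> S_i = -3.06 + -7.19*i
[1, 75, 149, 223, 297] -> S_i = 1 + 74*i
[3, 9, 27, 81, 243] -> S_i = 3*3^i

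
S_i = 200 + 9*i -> [200, 209, 218, 227, 236]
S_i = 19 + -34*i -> [19, -15, -49, -83, -117]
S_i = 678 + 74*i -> [678, 752, 826, 900, 974]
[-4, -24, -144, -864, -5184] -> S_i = -4*6^i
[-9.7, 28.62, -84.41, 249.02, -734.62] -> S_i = -9.70*(-2.95)^i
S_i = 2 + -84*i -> [2, -82, -166, -250, -334]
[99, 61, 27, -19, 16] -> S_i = Random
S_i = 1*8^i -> [1, 8, 64, 512, 4096]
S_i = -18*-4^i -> [-18, 72, -288, 1152, -4608]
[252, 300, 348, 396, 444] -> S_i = 252 + 48*i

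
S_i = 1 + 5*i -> [1, 6, 11, 16, 21]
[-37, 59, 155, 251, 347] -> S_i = -37 + 96*i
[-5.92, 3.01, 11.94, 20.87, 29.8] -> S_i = -5.92 + 8.93*i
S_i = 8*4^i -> [8, 32, 128, 512, 2048]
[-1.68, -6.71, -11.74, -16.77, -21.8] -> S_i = -1.68 + -5.03*i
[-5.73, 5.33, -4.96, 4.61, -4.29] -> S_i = -5.73*(-0.93)^i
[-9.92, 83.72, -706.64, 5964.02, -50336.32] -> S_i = -9.92*(-8.44)^i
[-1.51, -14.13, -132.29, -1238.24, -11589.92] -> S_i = -1.51*9.36^i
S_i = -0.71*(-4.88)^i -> [-0.71, 3.46, -16.91, 82.51, -402.66]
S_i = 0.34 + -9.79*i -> [0.34, -9.45, -19.24, -29.03, -38.82]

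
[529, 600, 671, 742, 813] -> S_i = 529 + 71*i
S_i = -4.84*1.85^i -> [-4.84, -8.95, -16.56, -30.65, -56.69]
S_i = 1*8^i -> [1, 8, 64, 512, 4096]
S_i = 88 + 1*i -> [88, 89, 90, 91, 92]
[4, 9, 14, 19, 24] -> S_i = 4 + 5*i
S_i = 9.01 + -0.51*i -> [9.01, 8.5, 7.99, 7.48, 6.97]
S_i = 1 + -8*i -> [1, -7, -15, -23, -31]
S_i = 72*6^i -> [72, 432, 2592, 15552, 93312]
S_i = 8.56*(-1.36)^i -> [8.56, -11.64, 15.83, -21.53, 29.28]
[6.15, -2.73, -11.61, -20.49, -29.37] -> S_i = 6.15 + -8.88*i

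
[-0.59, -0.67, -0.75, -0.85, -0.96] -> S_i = -0.59*1.13^i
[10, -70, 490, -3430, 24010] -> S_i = 10*-7^i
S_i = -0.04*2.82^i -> [-0.04, -0.11, -0.32, -0.9, -2.53]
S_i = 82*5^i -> [82, 410, 2050, 10250, 51250]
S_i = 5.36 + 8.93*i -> [5.36, 14.29, 23.22, 32.15, 41.08]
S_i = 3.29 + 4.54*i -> [3.29, 7.83, 12.37, 16.91, 21.45]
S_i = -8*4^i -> [-8, -32, -128, -512, -2048]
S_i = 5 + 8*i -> [5, 13, 21, 29, 37]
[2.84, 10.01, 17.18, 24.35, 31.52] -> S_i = 2.84 + 7.17*i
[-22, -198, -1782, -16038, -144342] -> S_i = -22*9^i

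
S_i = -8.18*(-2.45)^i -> [-8.18, 20.04, -49.1, 120.3, -294.73]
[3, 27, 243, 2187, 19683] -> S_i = 3*9^i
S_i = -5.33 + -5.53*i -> [-5.33, -10.86, -16.39, -21.92, -27.45]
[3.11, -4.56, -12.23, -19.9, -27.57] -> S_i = 3.11 + -7.67*i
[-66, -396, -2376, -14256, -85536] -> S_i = -66*6^i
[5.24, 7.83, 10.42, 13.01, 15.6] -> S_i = 5.24 + 2.59*i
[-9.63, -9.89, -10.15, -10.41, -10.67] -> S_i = -9.63 + -0.26*i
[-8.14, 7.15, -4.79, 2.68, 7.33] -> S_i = Random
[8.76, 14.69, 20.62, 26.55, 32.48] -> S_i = 8.76 + 5.93*i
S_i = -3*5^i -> [-3, -15, -75, -375, -1875]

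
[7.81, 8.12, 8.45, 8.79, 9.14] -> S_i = 7.81*1.04^i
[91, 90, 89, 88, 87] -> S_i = 91 + -1*i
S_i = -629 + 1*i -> [-629, -628, -627, -626, -625]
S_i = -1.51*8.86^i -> [-1.51, -13.38, -118.53, -1050.21, -9304.9]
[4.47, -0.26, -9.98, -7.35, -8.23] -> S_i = Random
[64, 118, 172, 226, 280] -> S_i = 64 + 54*i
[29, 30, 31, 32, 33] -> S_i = 29 + 1*i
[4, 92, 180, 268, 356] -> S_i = 4 + 88*i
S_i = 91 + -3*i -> [91, 88, 85, 82, 79]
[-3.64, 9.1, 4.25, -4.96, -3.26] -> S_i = Random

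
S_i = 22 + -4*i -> [22, 18, 14, 10, 6]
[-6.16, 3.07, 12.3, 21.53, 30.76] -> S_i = -6.16 + 9.23*i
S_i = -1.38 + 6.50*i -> [-1.38, 5.12, 11.62, 18.12, 24.62]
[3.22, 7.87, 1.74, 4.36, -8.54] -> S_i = Random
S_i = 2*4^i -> [2, 8, 32, 128, 512]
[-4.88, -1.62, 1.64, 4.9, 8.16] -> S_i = -4.88 + 3.26*i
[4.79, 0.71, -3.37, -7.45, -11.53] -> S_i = 4.79 + -4.08*i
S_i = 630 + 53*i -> [630, 683, 736, 789, 842]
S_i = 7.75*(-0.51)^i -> [7.75, -3.95, 2.02, -1.03, 0.52]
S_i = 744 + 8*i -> [744, 752, 760, 768, 776]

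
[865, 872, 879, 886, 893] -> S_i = 865 + 7*i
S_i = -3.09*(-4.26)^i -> [-3.09, 13.16, -56.08, 238.88, -1017.65]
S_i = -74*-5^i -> [-74, 370, -1850, 9250, -46250]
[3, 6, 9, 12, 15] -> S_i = 3 + 3*i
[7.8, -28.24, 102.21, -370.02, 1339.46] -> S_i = 7.80*(-3.62)^i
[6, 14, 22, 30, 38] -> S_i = 6 + 8*i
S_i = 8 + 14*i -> [8, 22, 36, 50, 64]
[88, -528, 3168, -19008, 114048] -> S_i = 88*-6^i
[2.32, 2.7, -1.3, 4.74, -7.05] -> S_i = Random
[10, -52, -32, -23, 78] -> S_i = Random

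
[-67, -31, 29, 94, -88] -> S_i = Random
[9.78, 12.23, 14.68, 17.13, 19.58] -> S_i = 9.78 + 2.45*i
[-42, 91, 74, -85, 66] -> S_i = Random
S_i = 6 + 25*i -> [6, 31, 56, 81, 106]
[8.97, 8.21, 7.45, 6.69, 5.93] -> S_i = 8.97 + -0.76*i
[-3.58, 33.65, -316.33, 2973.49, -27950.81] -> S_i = -3.58*(-9.40)^i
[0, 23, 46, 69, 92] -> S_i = 0 + 23*i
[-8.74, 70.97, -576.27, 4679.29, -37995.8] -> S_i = -8.74*(-8.12)^i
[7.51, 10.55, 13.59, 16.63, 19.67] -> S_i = 7.51 + 3.04*i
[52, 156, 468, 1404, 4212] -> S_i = 52*3^i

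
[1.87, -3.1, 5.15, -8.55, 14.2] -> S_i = 1.87*(-1.66)^i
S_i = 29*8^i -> [29, 232, 1856, 14848, 118784]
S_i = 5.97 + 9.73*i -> [5.97, 15.7, 25.43, 35.16, 44.89]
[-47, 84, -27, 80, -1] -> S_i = Random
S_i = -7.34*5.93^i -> [-7.34, -43.53, -258.11, -1530.59, -9076.43]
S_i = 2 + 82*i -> [2, 84, 166, 248, 330]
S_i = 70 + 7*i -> [70, 77, 84, 91, 98]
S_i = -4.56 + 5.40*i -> [-4.56, 0.84, 6.24, 11.64, 17.04]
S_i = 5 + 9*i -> [5, 14, 23, 32, 41]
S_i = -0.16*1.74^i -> [-0.16, -0.28, -0.48, -0.84, -1.47]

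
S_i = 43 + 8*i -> [43, 51, 59, 67, 75]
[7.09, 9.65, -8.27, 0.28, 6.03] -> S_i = Random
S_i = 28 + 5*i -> [28, 33, 38, 43, 48]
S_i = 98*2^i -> [98, 196, 392, 784, 1568]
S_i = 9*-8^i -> [9, -72, 576, -4608, 36864]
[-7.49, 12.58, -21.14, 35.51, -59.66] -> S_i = -7.49*(-1.68)^i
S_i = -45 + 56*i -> [-45, 11, 67, 123, 179]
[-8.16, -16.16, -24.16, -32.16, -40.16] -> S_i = -8.16 + -8.00*i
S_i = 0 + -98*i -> [0, -98, -196, -294, -392]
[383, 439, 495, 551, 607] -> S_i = 383 + 56*i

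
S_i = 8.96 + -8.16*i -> [8.96, 0.8, -7.36, -15.52, -23.68]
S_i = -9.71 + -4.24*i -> [-9.71, -13.95, -18.19, -22.43, -26.67]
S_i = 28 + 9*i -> [28, 37, 46, 55, 64]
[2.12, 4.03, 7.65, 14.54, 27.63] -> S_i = 2.12*1.90^i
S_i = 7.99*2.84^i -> [7.99, 22.69, 64.44, 183.02, 519.78]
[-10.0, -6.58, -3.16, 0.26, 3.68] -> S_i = -10.00 + 3.42*i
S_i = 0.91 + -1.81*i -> [0.91, -0.9, -2.71, -4.52, -6.33]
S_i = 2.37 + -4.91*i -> [2.37, -2.54, -7.45, -12.36, -17.27]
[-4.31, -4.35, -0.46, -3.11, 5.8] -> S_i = Random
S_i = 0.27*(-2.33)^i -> [0.27, -0.63, 1.47, -3.42, 7.96]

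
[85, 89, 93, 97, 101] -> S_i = 85 + 4*i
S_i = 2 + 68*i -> [2, 70, 138, 206, 274]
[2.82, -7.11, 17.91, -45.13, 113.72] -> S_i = 2.82*(-2.52)^i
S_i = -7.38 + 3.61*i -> [-7.38, -3.77, -0.16, 3.45, 7.06]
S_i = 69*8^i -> [69, 552, 4416, 35328, 282624]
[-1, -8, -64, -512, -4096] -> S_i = -1*8^i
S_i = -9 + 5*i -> [-9, -4, 1, 6, 11]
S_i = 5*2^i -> [5, 10, 20, 40, 80]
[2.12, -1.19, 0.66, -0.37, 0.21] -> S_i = 2.12*(-0.56)^i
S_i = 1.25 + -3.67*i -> [1.25, -2.42, -6.09, -9.76, -13.43]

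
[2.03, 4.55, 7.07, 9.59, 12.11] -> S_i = 2.03 + 2.52*i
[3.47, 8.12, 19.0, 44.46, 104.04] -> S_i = 3.47*2.34^i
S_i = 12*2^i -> [12, 24, 48, 96, 192]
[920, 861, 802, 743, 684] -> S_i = 920 + -59*i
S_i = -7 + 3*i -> [-7, -4, -1, 2, 5]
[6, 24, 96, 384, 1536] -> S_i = 6*4^i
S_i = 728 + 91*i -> [728, 819, 910, 1001, 1092]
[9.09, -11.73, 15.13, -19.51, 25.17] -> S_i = 9.09*(-1.29)^i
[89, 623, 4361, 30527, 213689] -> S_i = 89*7^i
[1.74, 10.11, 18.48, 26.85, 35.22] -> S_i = 1.74 + 8.37*i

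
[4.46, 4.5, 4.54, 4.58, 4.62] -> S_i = 4.46 + 0.04*i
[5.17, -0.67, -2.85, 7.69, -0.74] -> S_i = Random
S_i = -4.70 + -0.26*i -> [-4.7, -4.96, -5.22, -5.48, -5.74]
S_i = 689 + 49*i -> [689, 738, 787, 836, 885]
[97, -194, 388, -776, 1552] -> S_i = 97*-2^i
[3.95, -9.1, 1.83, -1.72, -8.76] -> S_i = Random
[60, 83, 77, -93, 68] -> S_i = Random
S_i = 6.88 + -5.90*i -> [6.88, 0.98, -4.92, -10.82, -16.72]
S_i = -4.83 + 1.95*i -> [-4.83, -2.88, -0.93, 1.02, 2.97]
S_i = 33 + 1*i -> [33, 34, 35, 36, 37]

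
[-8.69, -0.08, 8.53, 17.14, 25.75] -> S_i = -8.69 + 8.61*i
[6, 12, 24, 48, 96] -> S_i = 6*2^i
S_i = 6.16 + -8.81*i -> [6.16, -2.65, -11.46, -20.27, -29.08]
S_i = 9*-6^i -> [9, -54, 324, -1944, 11664]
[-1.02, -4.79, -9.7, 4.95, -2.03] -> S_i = Random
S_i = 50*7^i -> [50, 350, 2450, 17150, 120050]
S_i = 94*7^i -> [94, 658, 4606, 32242, 225694]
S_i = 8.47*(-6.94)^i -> [8.47, -58.78, 407.95, -2831.14, 19648.13]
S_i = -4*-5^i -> [-4, 20, -100, 500, -2500]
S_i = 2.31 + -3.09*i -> [2.31, -0.78, -3.87, -6.96, -10.05]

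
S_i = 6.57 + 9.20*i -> [6.57, 15.77, 24.97, 34.17, 43.37]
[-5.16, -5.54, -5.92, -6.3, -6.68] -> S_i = -5.16 + -0.38*i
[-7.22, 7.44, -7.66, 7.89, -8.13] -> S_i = -7.22*(-1.03)^i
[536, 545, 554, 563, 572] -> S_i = 536 + 9*i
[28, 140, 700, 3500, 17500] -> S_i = 28*5^i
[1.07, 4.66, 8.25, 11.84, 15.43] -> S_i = 1.07 + 3.59*i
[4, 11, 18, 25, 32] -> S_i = 4 + 7*i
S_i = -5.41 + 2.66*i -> [-5.41, -2.75, -0.09, 2.57, 5.23]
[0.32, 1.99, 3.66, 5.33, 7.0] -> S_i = 0.32 + 1.67*i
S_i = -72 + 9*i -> [-72, -63, -54, -45, -36]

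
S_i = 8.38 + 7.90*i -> [8.38, 16.28, 24.18, 32.08, 39.98]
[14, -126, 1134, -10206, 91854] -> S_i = 14*-9^i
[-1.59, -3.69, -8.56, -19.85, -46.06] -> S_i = -1.59*2.32^i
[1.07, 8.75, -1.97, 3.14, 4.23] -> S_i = Random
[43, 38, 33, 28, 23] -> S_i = 43 + -5*i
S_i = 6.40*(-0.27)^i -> [6.4, -1.73, 0.47, -0.13, 0.03]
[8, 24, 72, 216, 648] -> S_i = 8*3^i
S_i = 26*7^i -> [26, 182, 1274, 8918, 62426]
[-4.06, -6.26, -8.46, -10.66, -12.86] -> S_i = -4.06 + -2.20*i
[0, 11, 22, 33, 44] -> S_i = 0 + 11*i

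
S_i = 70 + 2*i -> [70, 72, 74, 76, 78]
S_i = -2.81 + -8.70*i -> [-2.81, -11.51, -20.21, -28.91, -37.61]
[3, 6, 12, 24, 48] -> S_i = 3*2^i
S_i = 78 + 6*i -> [78, 84, 90, 96, 102]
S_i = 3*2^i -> [3, 6, 12, 24, 48]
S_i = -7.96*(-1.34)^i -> [-7.96, 10.67, -14.29, 19.15, -25.66]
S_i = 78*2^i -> [78, 156, 312, 624, 1248]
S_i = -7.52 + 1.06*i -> [-7.52, -6.46, -5.4, -4.34, -3.28]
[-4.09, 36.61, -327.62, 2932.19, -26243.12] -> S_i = -4.09*(-8.95)^i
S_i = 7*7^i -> [7, 49, 343, 2401, 16807]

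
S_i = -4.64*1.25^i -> [-4.64, -5.8, -7.25, -9.06, -11.33]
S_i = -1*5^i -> [-1, -5, -25, -125, -625]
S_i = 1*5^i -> [1, 5, 25, 125, 625]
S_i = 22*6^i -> [22, 132, 792, 4752, 28512]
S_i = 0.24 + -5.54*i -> [0.24, -5.3, -10.84, -16.38, -21.92]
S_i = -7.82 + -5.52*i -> [-7.82, -13.34, -18.86, -24.38, -29.9]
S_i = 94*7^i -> [94, 658, 4606, 32242, 225694]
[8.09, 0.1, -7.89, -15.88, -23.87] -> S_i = 8.09 + -7.99*i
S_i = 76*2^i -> [76, 152, 304, 608, 1216]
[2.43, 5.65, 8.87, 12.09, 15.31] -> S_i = 2.43 + 3.22*i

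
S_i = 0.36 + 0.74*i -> [0.36, 1.1, 1.84, 2.58, 3.32]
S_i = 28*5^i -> [28, 140, 700, 3500, 17500]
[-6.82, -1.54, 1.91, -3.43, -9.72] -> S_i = Random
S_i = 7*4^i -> [7, 28, 112, 448, 1792]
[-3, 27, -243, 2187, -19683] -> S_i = -3*-9^i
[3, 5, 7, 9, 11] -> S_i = 3 + 2*i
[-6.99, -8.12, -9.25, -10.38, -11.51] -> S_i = -6.99 + -1.13*i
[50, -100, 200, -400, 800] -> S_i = 50*-2^i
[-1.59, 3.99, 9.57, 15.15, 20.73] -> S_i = -1.59 + 5.58*i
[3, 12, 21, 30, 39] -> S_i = 3 + 9*i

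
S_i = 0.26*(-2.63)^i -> [0.26, -0.68, 1.8, -4.73, 12.44]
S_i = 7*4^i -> [7, 28, 112, 448, 1792]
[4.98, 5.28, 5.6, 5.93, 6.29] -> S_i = 4.98*1.06^i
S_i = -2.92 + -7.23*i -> [-2.92, -10.15, -17.38, -24.61, -31.84]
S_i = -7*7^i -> [-7, -49, -343, -2401, -16807]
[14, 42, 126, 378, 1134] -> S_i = 14*3^i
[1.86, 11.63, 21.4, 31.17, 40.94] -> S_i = 1.86 + 9.77*i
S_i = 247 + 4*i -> [247, 251, 255, 259, 263]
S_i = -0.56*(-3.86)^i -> [-0.56, 2.16, -8.34, 32.21, -124.32]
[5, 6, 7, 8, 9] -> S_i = 5 + 1*i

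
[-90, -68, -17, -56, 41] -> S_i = Random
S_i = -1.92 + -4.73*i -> [-1.92, -6.65, -11.38, -16.11, -20.84]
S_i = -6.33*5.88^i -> [-6.33, -37.22, -218.86, -1286.87, -7566.81]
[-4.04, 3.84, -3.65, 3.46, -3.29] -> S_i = -4.04*(-0.95)^i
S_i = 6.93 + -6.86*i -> [6.93, 0.07, -6.79, -13.65, -20.51]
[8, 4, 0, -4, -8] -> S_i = 8 + -4*i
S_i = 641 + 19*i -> [641, 660, 679, 698, 717]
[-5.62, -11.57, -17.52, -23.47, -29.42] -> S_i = -5.62 + -5.95*i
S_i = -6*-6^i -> [-6, 36, -216, 1296, -7776]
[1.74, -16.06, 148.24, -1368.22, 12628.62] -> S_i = 1.74*(-9.23)^i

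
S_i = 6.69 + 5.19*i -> [6.69, 11.88, 17.07, 22.26, 27.45]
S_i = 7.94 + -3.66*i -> [7.94, 4.28, 0.62, -3.04, -6.7]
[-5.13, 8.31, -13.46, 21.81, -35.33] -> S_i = -5.13*(-1.62)^i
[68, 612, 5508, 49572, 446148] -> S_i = 68*9^i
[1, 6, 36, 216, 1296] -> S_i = 1*6^i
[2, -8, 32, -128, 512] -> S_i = 2*-4^i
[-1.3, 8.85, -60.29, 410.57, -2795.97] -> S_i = -1.30*(-6.81)^i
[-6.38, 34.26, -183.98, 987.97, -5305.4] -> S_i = -6.38*(-5.37)^i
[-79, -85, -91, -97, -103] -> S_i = -79 + -6*i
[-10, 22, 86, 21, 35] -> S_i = Random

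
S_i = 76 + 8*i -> [76, 84, 92, 100, 108]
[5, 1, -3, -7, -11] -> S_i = 5 + -4*i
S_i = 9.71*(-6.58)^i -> [9.71, -63.89, 420.41, -2766.28, 18202.15]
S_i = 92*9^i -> [92, 828, 7452, 67068, 603612]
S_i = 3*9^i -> [3, 27, 243, 2187, 19683]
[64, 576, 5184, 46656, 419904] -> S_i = 64*9^i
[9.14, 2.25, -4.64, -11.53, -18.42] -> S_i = 9.14 + -6.89*i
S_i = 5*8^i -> [5, 40, 320, 2560, 20480]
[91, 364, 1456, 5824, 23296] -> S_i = 91*4^i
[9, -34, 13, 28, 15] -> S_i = Random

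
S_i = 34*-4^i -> [34, -136, 544, -2176, 8704]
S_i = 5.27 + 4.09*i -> [5.27, 9.36, 13.45, 17.54, 21.63]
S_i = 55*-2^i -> [55, -110, 220, -440, 880]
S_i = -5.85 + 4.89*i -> [-5.85, -0.96, 3.93, 8.82, 13.71]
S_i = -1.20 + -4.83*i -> [-1.2, -6.03, -10.86, -15.69, -20.52]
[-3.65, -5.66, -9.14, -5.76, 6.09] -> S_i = Random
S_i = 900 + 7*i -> [900, 907, 914, 921, 928]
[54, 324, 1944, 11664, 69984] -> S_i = 54*6^i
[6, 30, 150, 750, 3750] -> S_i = 6*5^i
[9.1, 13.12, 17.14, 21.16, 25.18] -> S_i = 9.10 + 4.02*i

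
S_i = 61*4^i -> [61, 244, 976, 3904, 15616]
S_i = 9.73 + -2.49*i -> [9.73, 7.24, 4.75, 2.26, -0.23]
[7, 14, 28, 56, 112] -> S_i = 7*2^i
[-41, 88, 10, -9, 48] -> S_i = Random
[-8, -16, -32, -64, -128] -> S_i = -8*2^i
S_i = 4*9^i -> [4, 36, 324, 2916, 26244]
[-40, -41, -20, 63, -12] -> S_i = Random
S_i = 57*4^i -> [57, 228, 912, 3648, 14592]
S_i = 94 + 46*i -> [94, 140, 186, 232, 278]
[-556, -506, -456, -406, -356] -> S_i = -556 + 50*i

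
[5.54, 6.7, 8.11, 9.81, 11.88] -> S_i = 5.54*1.21^i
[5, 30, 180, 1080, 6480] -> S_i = 5*6^i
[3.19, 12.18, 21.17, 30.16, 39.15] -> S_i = 3.19 + 8.99*i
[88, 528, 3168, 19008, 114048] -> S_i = 88*6^i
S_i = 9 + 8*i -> [9, 17, 25, 33, 41]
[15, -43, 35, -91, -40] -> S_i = Random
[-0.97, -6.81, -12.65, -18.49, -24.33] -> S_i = -0.97 + -5.84*i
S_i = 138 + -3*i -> [138, 135, 132, 129, 126]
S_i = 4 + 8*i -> [4, 12, 20, 28, 36]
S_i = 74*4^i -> [74, 296, 1184, 4736, 18944]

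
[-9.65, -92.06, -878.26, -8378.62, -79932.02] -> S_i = -9.65*9.54^i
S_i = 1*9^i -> [1, 9, 81, 729, 6561]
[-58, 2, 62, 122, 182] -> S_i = -58 + 60*i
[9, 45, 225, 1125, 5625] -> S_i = 9*5^i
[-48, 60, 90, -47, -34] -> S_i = Random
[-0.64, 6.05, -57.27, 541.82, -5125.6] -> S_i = -0.64*(-9.46)^i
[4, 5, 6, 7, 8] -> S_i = 4 + 1*i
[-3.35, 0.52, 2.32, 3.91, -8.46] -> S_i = Random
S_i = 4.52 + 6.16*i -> [4.52, 10.68, 16.84, 23.0, 29.16]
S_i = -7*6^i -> [-7, -42, -252, -1512, -9072]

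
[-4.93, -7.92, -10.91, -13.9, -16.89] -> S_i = -4.93 + -2.99*i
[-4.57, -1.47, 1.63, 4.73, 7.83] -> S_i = -4.57 + 3.10*i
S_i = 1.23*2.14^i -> [1.23, 2.63, 5.63, 12.05, 25.8]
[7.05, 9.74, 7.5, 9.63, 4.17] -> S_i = Random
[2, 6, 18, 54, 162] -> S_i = 2*3^i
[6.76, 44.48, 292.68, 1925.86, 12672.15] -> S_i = 6.76*6.58^i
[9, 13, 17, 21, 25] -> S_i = 9 + 4*i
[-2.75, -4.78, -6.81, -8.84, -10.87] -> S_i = -2.75 + -2.03*i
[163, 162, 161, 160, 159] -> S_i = 163 + -1*i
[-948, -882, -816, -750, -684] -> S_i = -948 + 66*i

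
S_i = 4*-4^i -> [4, -16, 64, -256, 1024]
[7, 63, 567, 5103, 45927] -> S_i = 7*9^i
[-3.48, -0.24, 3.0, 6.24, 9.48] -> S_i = -3.48 + 3.24*i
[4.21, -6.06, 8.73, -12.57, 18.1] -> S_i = 4.21*(-1.44)^i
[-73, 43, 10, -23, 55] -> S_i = Random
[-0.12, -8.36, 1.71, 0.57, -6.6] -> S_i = Random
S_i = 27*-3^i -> [27, -81, 243, -729, 2187]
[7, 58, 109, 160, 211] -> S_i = 7 + 51*i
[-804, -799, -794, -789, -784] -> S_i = -804 + 5*i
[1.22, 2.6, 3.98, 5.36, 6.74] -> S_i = 1.22 + 1.38*i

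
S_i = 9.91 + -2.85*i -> [9.91, 7.06, 4.21, 1.36, -1.49]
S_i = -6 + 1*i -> [-6, -5, -4, -3, -2]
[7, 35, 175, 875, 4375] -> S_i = 7*5^i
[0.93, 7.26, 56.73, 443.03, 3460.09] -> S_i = 0.93*7.81^i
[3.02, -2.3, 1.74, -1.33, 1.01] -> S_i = 3.02*(-0.76)^i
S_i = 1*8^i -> [1, 8, 64, 512, 4096]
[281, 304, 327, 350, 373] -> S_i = 281 + 23*i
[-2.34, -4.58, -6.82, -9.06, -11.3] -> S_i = -2.34 + -2.24*i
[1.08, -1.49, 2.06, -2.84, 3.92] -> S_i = 1.08*(-1.38)^i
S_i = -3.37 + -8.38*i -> [-3.37, -11.75, -20.13, -28.51, -36.89]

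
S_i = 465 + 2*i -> [465, 467, 469, 471, 473]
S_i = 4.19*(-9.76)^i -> [4.19, -40.89, 399.13, -3895.5, 38020.1]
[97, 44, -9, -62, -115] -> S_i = 97 + -53*i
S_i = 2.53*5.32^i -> [2.53, 13.46, 71.61, 380.94, 2026.6]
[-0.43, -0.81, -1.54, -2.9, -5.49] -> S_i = -0.43*1.89^i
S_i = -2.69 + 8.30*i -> [-2.69, 5.61, 13.91, 22.21, 30.51]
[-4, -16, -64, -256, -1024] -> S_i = -4*4^i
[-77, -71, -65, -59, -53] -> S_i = -77 + 6*i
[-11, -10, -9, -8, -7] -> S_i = -11 + 1*i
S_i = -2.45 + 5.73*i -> [-2.45, 3.28, 9.01, 14.74, 20.47]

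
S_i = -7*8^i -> [-7, -56, -448, -3584, -28672]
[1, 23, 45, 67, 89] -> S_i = 1 + 22*i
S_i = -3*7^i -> [-3, -21, -147, -1029, -7203]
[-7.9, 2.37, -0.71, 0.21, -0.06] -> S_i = -7.90*(-0.30)^i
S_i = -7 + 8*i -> [-7, 1, 9, 17, 25]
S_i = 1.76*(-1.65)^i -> [1.76, -2.9, 4.79, -7.91, 13.05]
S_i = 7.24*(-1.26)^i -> [7.24, -9.12, 11.49, -14.48, 18.25]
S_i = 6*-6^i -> [6, -36, 216, -1296, 7776]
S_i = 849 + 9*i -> [849, 858, 867, 876, 885]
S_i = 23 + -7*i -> [23, 16, 9, 2, -5]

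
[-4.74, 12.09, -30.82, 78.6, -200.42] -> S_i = -4.74*(-2.55)^i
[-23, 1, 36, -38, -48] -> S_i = Random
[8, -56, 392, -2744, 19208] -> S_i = 8*-7^i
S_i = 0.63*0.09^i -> [0.63, 0.06, 0.01, 0.0, 0.0]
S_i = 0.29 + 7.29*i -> [0.29, 7.58, 14.87, 22.16, 29.45]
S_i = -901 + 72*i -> [-901, -829, -757, -685, -613]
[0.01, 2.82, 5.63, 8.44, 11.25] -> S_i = 0.01 + 2.81*i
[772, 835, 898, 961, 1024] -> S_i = 772 + 63*i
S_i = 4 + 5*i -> [4, 9, 14, 19, 24]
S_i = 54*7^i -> [54, 378, 2646, 18522, 129654]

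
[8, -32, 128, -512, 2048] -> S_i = 8*-4^i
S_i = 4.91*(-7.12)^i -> [4.91, -34.96, 248.91, -1772.24, 12618.32]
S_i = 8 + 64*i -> [8, 72, 136, 200, 264]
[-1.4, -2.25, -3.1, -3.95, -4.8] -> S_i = -1.40 + -0.85*i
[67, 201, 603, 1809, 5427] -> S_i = 67*3^i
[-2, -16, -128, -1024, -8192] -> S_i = -2*8^i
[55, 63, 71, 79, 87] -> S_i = 55 + 8*i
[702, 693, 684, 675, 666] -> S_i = 702 + -9*i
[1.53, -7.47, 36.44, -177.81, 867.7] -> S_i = 1.53*(-4.88)^i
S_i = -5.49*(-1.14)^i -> [-5.49, 6.26, -7.13, 8.13, -9.27]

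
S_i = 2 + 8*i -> [2, 10, 18, 26, 34]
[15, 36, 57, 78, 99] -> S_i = 15 + 21*i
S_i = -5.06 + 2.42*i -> [-5.06, -2.64, -0.22, 2.2, 4.62]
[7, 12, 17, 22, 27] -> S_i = 7 + 5*i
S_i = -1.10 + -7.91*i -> [-1.1, -9.01, -16.92, -24.83, -32.74]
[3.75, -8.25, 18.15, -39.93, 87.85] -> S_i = 3.75*(-2.20)^i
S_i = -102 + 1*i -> [-102, -101, -100, -99, -98]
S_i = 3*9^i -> [3, 27, 243, 2187, 19683]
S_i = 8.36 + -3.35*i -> [8.36, 5.01, 1.66, -1.69, -5.04]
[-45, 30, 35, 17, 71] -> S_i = Random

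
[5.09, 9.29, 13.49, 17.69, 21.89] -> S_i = 5.09 + 4.20*i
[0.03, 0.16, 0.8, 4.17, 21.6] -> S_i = 0.03*5.18^i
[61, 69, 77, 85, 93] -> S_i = 61 + 8*i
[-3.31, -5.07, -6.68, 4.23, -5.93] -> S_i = Random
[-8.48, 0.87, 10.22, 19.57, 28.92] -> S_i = -8.48 + 9.35*i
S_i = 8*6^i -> [8, 48, 288, 1728, 10368]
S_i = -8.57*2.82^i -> [-8.57, -24.17, -68.15, -192.19, -541.97]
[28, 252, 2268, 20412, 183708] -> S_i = 28*9^i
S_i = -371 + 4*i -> [-371, -367, -363, -359, -355]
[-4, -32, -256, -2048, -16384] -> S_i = -4*8^i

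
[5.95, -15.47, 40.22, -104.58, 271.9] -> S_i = 5.95*(-2.60)^i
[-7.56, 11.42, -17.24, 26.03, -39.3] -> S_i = -7.56*(-1.51)^i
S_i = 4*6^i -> [4, 24, 144, 864, 5184]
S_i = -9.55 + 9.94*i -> [-9.55, 0.39, 10.33, 20.27, 30.21]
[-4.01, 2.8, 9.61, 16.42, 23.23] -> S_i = -4.01 + 6.81*i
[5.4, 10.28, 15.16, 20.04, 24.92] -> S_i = 5.40 + 4.88*i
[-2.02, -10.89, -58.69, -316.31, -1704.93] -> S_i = -2.02*5.39^i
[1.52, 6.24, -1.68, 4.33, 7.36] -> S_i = Random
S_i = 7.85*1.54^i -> [7.85, 12.09, 18.62, 28.67, 44.15]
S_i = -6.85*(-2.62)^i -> [-6.85, 17.95, -47.02, 123.2, -322.77]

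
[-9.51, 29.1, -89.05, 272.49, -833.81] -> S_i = -9.51*(-3.06)^i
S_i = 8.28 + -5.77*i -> [8.28, 2.51, -3.26, -9.03, -14.8]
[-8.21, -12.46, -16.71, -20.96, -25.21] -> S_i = -8.21 + -4.25*i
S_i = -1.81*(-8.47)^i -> [-1.81, 15.33, -129.85, 1099.84, -9315.63]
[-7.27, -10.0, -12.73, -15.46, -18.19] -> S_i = -7.27 + -2.73*i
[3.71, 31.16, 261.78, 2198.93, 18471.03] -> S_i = 3.71*8.40^i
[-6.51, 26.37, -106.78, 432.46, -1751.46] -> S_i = -6.51*(-4.05)^i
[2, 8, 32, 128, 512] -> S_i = 2*4^i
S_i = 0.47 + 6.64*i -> [0.47, 7.11, 13.75, 20.39, 27.03]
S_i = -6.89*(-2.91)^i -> [-6.89, 20.05, -58.35, 169.78, -494.07]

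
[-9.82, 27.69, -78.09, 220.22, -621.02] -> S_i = -9.82*(-2.82)^i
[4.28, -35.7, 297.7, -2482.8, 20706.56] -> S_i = 4.28*(-8.34)^i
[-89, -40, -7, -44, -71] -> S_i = Random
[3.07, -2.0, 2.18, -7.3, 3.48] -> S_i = Random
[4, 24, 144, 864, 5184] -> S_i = 4*6^i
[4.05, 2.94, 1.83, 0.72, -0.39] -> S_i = 4.05 + -1.11*i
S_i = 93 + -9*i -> [93, 84, 75, 66, 57]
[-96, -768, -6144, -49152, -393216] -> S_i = -96*8^i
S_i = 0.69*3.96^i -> [0.69, 2.73, 10.82, 42.85, 169.68]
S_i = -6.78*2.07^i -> [-6.78, -14.03, -29.05, -60.14, -124.48]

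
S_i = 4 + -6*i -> [4, -2, -8, -14, -20]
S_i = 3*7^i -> [3, 21, 147, 1029, 7203]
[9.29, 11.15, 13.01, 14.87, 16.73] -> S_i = 9.29 + 1.86*i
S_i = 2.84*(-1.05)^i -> [2.84, -2.98, 3.13, -3.29, 3.45]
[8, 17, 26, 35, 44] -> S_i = 8 + 9*i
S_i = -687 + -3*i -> [-687, -690, -693, -696, -699]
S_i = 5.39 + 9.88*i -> [5.39, 15.27, 25.15, 35.03, 44.91]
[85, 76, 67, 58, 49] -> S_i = 85 + -9*i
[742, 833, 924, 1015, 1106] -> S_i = 742 + 91*i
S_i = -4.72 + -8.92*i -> [-4.72, -13.64, -22.56, -31.48, -40.4]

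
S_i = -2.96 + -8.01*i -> [-2.96, -10.97, -18.98, -26.99, -35.0]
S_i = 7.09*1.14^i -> [7.09, 8.08, 9.21, 10.5, 11.97]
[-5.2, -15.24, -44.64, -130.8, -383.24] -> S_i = -5.20*2.93^i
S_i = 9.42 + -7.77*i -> [9.42, 1.65, -6.12, -13.89, -21.66]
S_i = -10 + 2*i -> [-10, -8, -6, -4, -2]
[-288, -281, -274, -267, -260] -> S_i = -288 + 7*i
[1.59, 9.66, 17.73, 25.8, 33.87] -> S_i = 1.59 + 8.07*i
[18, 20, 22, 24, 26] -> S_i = 18 + 2*i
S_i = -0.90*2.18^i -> [-0.9, -1.96, -4.28, -9.32, -20.33]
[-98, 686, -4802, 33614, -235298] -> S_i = -98*-7^i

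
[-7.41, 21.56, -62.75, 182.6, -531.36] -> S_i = -7.41*(-2.91)^i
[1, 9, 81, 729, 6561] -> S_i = 1*9^i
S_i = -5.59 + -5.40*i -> [-5.59, -10.99, -16.39, -21.79, -27.19]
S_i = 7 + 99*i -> [7, 106, 205, 304, 403]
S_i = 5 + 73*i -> [5, 78, 151, 224, 297]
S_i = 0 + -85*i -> [0, -85, -170, -255, -340]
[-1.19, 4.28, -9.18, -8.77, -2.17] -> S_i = Random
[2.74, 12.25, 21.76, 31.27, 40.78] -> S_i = 2.74 + 9.51*i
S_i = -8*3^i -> [-8, -24, -72, -216, -648]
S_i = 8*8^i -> [8, 64, 512, 4096, 32768]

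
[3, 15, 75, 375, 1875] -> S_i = 3*5^i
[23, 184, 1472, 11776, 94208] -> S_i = 23*8^i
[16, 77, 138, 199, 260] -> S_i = 16 + 61*i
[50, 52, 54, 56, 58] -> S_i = 50 + 2*i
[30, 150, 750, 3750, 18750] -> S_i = 30*5^i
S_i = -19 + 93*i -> [-19, 74, 167, 260, 353]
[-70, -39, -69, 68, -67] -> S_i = Random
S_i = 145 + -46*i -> [145, 99, 53, 7, -39]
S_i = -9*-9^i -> [-9, 81, -729, 6561, -59049]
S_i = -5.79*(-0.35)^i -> [-5.79, 2.03, -0.71, 0.25, -0.09]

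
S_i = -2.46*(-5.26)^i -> [-2.46, 12.94, -68.06, 358.01, -1883.12]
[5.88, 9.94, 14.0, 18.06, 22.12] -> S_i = 5.88 + 4.06*i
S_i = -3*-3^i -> [-3, 9, -27, 81, -243]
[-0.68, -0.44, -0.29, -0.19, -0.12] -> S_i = -0.68*0.65^i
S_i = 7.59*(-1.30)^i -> [7.59, -9.87, 12.83, -16.68, 21.68]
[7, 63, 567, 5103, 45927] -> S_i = 7*9^i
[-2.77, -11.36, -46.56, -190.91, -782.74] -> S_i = -2.77*4.10^i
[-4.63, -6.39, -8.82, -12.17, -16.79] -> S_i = -4.63*1.38^i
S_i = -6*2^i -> [-6, -12, -24, -48, -96]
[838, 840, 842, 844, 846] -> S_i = 838 + 2*i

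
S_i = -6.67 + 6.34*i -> [-6.67, -0.33, 6.01, 12.35, 18.69]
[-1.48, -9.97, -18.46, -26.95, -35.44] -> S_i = -1.48 + -8.49*i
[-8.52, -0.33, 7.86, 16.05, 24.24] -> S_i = -8.52 + 8.19*i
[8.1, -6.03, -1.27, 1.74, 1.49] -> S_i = Random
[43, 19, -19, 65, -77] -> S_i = Random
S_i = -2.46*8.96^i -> [-2.46, -22.04, -197.49, -1769.53, -15855.03]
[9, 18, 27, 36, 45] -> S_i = 9 + 9*i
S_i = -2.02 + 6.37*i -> [-2.02, 4.35, 10.72, 17.09, 23.46]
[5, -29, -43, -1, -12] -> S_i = Random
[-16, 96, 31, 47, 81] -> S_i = Random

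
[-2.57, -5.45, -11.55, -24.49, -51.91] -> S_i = -2.57*2.12^i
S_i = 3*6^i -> [3, 18, 108, 648, 3888]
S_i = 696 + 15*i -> [696, 711, 726, 741, 756]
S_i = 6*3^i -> [6, 18, 54, 162, 486]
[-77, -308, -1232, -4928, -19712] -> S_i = -77*4^i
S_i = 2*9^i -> [2, 18, 162, 1458, 13122]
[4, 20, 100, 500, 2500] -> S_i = 4*5^i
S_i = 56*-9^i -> [56, -504, 4536, -40824, 367416]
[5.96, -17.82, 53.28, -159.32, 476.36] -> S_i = 5.96*(-2.99)^i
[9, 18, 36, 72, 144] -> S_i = 9*2^i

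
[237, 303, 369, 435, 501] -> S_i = 237 + 66*i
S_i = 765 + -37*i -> [765, 728, 691, 654, 617]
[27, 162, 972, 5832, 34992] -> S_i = 27*6^i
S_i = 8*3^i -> [8, 24, 72, 216, 648]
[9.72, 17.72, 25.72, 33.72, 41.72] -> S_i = 9.72 + 8.00*i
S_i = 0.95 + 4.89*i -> [0.95, 5.84, 10.73, 15.62, 20.51]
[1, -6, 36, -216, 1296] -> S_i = 1*-6^i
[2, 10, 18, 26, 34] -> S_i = 2 + 8*i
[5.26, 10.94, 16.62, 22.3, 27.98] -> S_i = 5.26 + 5.68*i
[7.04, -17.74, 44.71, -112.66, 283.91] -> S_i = 7.04*(-2.52)^i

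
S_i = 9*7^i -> [9, 63, 441, 3087, 21609]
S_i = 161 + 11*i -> [161, 172, 183, 194, 205]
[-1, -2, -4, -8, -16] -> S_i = -1*2^i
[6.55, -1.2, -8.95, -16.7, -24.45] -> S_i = 6.55 + -7.75*i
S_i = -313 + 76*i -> [-313, -237, -161, -85, -9]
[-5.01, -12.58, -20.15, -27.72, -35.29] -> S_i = -5.01 + -7.57*i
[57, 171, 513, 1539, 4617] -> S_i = 57*3^i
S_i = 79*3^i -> [79, 237, 711, 2133, 6399]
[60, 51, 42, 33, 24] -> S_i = 60 + -9*i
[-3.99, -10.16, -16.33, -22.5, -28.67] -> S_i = -3.99 + -6.17*i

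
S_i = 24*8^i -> [24, 192, 1536, 12288, 98304]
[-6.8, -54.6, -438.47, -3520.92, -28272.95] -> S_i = -6.80*8.03^i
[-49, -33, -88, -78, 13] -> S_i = Random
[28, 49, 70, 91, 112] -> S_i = 28 + 21*i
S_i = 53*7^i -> [53, 371, 2597, 18179, 127253]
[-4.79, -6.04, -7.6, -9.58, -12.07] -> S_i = -4.79*1.26^i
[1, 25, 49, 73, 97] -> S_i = 1 + 24*i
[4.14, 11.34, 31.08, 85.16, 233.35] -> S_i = 4.14*2.74^i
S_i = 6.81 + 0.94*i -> [6.81, 7.75, 8.69, 9.63, 10.57]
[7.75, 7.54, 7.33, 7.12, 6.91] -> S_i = 7.75 + -0.21*i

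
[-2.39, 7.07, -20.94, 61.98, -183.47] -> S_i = -2.39*(-2.96)^i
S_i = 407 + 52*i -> [407, 459, 511, 563, 615]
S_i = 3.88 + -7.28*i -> [3.88, -3.4, -10.68, -17.96, -25.24]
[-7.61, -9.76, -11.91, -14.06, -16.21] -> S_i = -7.61 + -2.15*i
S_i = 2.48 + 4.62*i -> [2.48, 7.1, 11.72, 16.34, 20.96]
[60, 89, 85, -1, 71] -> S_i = Random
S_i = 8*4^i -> [8, 32, 128, 512, 2048]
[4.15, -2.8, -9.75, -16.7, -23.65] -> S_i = 4.15 + -6.95*i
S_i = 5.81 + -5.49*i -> [5.81, 0.32, -5.17, -10.66, -16.15]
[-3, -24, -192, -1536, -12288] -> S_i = -3*8^i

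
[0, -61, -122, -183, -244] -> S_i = 0 + -61*i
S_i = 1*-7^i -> [1, -7, 49, -343, 2401]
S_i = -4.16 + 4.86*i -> [-4.16, 0.7, 5.56, 10.42, 15.28]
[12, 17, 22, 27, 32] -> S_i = 12 + 5*i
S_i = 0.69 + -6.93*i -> [0.69, -6.24, -13.17, -20.1, -27.03]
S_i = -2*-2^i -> [-2, 4, -8, 16, -32]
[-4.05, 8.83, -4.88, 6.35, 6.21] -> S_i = Random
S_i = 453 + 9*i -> [453, 462, 471, 480, 489]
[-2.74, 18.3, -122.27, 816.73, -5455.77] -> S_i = -2.74*(-6.68)^i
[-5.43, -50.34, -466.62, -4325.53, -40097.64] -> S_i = -5.43*9.27^i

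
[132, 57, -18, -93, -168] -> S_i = 132 + -75*i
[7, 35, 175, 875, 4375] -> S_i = 7*5^i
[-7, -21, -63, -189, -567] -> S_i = -7*3^i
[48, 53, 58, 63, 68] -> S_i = 48 + 5*i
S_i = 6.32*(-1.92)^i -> [6.32, -12.13, 23.3, -44.73, 85.89]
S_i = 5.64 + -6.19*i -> [5.64, -0.55, -6.74, -12.93, -19.12]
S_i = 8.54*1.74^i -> [8.54, 14.86, 25.86, 44.99, 78.28]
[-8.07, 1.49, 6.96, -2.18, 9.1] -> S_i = Random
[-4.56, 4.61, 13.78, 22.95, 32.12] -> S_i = -4.56 + 9.17*i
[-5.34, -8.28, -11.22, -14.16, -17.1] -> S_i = -5.34 + -2.94*i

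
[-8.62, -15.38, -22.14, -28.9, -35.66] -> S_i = -8.62 + -6.76*i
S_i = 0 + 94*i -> [0, 94, 188, 282, 376]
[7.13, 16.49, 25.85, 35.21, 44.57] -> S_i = 7.13 + 9.36*i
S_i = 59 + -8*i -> [59, 51, 43, 35, 27]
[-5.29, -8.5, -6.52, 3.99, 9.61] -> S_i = Random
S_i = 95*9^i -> [95, 855, 7695, 69255, 623295]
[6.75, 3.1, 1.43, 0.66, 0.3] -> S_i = 6.75*0.46^i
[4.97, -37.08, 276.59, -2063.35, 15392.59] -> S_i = 4.97*(-7.46)^i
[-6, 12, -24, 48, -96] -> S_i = -6*-2^i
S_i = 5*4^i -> [5, 20, 80, 320, 1280]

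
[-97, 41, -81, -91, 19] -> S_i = Random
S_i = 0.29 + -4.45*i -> [0.29, -4.16, -8.61, -13.06, -17.51]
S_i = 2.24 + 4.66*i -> [2.24, 6.9, 11.56, 16.22, 20.88]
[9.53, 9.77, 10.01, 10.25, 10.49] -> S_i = 9.53 + 0.24*i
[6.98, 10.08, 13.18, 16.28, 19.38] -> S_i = 6.98 + 3.10*i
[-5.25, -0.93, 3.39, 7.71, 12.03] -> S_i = -5.25 + 4.32*i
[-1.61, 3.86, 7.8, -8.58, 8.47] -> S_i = Random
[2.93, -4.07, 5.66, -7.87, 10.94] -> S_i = 2.93*(-1.39)^i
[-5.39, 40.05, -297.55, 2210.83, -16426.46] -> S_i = -5.39*(-7.43)^i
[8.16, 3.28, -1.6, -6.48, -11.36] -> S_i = 8.16 + -4.88*i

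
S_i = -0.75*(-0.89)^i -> [-0.75, 0.67, -0.59, 0.53, -0.47]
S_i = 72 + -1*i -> [72, 71, 70, 69, 68]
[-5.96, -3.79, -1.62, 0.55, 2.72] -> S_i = -5.96 + 2.17*i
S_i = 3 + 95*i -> [3, 98, 193, 288, 383]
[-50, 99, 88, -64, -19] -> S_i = Random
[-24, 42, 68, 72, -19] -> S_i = Random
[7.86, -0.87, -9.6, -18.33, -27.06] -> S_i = 7.86 + -8.73*i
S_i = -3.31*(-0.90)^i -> [-3.31, 2.98, -2.68, 2.41, -2.17]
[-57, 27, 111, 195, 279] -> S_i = -57 + 84*i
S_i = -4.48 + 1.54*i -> [-4.48, -2.94, -1.4, 0.14, 1.68]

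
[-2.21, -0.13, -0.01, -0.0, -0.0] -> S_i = -2.21*0.06^i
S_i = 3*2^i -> [3, 6, 12, 24, 48]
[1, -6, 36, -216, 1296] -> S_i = 1*-6^i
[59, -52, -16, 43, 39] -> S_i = Random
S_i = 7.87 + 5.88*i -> [7.87, 13.75, 19.63, 25.51, 31.39]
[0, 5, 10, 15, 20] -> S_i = 0 + 5*i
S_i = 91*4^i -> [91, 364, 1456, 5824, 23296]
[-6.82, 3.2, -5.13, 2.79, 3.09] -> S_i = Random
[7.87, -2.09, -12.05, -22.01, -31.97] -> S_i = 7.87 + -9.96*i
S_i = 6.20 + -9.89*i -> [6.2, -3.69, -13.58, -23.47, -33.36]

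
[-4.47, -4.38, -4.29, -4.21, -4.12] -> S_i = -4.47*0.98^i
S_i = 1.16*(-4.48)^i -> [1.16, -5.2, 23.28, -104.3, 467.27]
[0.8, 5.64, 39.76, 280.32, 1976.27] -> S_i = 0.80*7.05^i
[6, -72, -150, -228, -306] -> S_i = 6 + -78*i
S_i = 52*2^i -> [52, 104, 208, 416, 832]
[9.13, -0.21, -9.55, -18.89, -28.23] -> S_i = 9.13 + -9.34*i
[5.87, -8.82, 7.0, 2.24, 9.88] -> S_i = Random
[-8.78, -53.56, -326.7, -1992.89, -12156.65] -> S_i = -8.78*6.10^i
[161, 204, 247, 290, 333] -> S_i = 161 + 43*i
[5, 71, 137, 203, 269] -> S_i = 5 + 66*i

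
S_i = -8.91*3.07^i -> [-8.91, -27.35, -83.98, -257.81, -791.46]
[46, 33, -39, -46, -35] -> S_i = Random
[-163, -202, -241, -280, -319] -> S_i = -163 + -39*i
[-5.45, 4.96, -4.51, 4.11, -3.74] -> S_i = -5.45*(-0.91)^i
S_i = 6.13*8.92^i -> [6.13, 54.68, 487.74, 4350.66, 38807.88]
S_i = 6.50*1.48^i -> [6.5, 9.62, 14.24, 21.07, 31.19]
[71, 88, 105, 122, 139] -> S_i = 71 + 17*i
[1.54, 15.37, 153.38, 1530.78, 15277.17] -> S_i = 1.54*9.98^i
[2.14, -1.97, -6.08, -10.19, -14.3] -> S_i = 2.14 + -4.11*i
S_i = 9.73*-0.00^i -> [9.73, -0.0, 0.0, -0.0, 0.0]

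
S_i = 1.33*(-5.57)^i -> [1.33, -7.41, 41.26, -229.84, 1280.18]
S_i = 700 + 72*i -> [700, 772, 844, 916, 988]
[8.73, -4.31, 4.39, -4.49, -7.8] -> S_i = Random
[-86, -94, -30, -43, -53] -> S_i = Random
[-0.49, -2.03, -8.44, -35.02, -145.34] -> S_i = -0.49*4.15^i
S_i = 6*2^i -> [6, 12, 24, 48, 96]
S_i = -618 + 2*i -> [-618, -616, -614, -612, -610]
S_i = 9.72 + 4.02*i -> [9.72, 13.74, 17.76, 21.78, 25.8]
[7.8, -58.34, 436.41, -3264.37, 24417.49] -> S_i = 7.80*(-7.48)^i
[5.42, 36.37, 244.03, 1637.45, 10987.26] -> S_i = 5.42*6.71^i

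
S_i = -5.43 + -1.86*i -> [-5.43, -7.29, -9.15, -11.01, -12.87]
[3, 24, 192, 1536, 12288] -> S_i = 3*8^i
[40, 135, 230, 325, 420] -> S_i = 40 + 95*i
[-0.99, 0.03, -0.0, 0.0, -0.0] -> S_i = -0.99*(-0.03)^i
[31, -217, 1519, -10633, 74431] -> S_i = 31*-7^i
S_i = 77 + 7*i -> [77, 84, 91, 98, 105]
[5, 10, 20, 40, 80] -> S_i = 5*2^i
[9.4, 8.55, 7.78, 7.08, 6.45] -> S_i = 9.40*0.91^i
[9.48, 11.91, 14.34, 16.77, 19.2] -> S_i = 9.48 + 2.43*i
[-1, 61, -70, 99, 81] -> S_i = Random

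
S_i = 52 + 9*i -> [52, 61, 70, 79, 88]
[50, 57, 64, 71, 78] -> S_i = 50 + 7*i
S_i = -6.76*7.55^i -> [-6.76, -51.04, -385.34, -2909.29, -21965.17]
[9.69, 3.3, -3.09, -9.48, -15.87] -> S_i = 9.69 + -6.39*i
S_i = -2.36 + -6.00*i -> [-2.36, -8.36, -14.36, -20.36, -26.36]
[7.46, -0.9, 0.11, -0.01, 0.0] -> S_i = 7.46*(-0.12)^i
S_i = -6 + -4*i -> [-6, -10, -14, -18, -22]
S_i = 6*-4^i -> [6, -24, 96, -384, 1536]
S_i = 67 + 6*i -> [67, 73, 79, 85, 91]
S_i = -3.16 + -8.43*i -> [-3.16, -11.59, -20.02, -28.45, -36.88]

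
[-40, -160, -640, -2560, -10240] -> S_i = -40*4^i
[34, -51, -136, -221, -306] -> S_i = 34 + -85*i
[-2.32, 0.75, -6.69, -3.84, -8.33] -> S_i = Random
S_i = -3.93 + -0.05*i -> [-3.93, -3.98, -4.03, -4.08, -4.13]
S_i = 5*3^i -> [5, 15, 45, 135, 405]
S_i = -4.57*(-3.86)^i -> [-4.57, 17.64, -68.09, 262.83, -1014.53]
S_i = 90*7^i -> [90, 630, 4410, 30870, 216090]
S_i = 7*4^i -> [7, 28, 112, 448, 1792]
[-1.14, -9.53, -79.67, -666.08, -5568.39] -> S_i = -1.14*8.36^i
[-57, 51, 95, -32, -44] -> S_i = Random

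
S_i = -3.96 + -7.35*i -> [-3.96, -11.31, -18.66, -26.01, -33.36]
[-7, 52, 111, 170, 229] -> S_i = -7 + 59*i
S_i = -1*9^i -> [-1, -9, -81, -729, -6561]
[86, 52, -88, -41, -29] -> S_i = Random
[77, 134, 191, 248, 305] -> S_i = 77 + 57*i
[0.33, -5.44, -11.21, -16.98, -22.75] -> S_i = 0.33 + -5.77*i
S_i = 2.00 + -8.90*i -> [2.0, -6.9, -15.8, -24.7, -33.6]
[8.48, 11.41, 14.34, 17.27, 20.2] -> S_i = 8.48 + 2.93*i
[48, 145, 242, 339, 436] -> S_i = 48 + 97*i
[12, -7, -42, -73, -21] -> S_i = Random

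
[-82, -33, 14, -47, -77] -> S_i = Random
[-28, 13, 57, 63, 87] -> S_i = Random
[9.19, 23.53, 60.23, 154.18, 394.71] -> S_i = 9.19*2.56^i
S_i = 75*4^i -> [75, 300, 1200, 4800, 19200]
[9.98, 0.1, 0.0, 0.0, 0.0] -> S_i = 9.98*0.01^i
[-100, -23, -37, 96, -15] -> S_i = Random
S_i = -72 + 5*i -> [-72, -67, -62, -57, -52]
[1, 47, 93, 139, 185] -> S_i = 1 + 46*i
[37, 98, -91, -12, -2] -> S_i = Random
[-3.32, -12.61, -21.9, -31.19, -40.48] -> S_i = -3.32 + -9.29*i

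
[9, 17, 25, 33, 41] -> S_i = 9 + 8*i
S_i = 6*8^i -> [6, 48, 384, 3072, 24576]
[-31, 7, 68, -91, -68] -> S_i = Random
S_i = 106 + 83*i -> [106, 189, 272, 355, 438]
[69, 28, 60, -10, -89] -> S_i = Random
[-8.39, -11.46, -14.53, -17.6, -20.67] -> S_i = -8.39 + -3.07*i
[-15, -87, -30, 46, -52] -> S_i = Random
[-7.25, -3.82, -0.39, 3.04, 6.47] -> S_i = -7.25 + 3.43*i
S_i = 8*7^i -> [8, 56, 392, 2744, 19208]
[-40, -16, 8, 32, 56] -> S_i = -40 + 24*i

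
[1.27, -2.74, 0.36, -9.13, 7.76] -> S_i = Random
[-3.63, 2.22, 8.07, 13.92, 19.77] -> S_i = -3.63 + 5.85*i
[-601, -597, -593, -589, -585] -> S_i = -601 + 4*i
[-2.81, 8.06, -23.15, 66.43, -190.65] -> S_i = -2.81*(-2.87)^i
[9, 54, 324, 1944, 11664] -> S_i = 9*6^i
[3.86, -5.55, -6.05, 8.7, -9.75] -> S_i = Random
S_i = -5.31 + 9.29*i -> [-5.31, 3.98, 13.27, 22.56, 31.85]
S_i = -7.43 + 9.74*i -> [-7.43, 2.31, 12.05, 21.79, 31.53]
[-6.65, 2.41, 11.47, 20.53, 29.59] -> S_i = -6.65 + 9.06*i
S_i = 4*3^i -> [4, 12, 36, 108, 324]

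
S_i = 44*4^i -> [44, 176, 704, 2816, 11264]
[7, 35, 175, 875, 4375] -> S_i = 7*5^i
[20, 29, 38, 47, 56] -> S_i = 20 + 9*i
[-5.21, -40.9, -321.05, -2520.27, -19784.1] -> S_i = -5.21*7.85^i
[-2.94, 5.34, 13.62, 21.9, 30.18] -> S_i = -2.94 + 8.28*i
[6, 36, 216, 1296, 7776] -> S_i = 6*6^i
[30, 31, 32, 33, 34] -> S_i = 30 + 1*i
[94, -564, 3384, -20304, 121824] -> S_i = 94*-6^i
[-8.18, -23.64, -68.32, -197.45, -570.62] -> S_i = -8.18*2.89^i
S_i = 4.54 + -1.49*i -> [4.54, 3.05, 1.56, 0.07, -1.42]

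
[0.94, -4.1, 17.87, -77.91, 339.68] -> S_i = 0.94*(-4.36)^i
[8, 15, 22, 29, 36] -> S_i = 8 + 7*i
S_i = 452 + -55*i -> [452, 397, 342, 287, 232]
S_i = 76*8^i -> [76, 608, 4864, 38912, 311296]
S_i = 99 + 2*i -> [99, 101, 103, 105, 107]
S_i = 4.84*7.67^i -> [4.84, 37.12, 284.73, 2183.89, 16750.46]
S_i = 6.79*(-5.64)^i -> [6.79, -38.3, 215.99, -1218.17, 6870.47]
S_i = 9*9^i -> [9, 81, 729, 6561, 59049]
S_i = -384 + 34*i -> [-384, -350, -316, -282, -248]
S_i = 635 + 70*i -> [635, 705, 775, 845, 915]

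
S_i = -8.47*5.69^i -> [-8.47, -48.19, -274.23, -1560.34, -8878.35]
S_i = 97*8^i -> [97, 776, 6208, 49664, 397312]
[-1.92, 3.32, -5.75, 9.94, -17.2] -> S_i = -1.92*(-1.73)^i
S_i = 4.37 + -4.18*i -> [4.37, 0.19, -3.99, -8.17, -12.35]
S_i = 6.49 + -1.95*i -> [6.49, 4.54, 2.59, 0.64, -1.31]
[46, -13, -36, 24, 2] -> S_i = Random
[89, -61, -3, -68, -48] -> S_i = Random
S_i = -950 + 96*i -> [-950, -854, -758, -662, -566]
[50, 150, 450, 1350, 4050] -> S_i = 50*3^i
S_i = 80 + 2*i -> [80, 82, 84, 86, 88]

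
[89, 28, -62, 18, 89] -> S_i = Random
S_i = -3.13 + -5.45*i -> [-3.13, -8.58, -14.03, -19.48, -24.93]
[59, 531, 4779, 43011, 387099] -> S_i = 59*9^i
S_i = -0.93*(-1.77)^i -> [-0.93, 1.65, -2.91, 5.16, -9.13]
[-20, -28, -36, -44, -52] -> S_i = -20 + -8*i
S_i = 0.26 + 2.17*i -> [0.26, 2.43, 4.6, 6.77, 8.94]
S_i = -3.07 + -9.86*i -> [-3.07, -12.93, -22.79, -32.65, -42.51]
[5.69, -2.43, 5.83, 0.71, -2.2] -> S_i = Random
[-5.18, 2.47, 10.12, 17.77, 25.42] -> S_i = -5.18 + 7.65*i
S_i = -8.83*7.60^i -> [-8.83, -67.11, -510.02, -3876.16, -29458.8]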